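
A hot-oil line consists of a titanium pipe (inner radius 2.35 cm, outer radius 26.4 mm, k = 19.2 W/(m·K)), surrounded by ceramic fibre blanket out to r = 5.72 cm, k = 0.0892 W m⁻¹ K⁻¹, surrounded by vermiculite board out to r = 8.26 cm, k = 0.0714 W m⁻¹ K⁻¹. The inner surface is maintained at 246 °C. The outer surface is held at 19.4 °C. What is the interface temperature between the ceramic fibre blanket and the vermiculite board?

T = 104 °C

Treat each layer as a resistance in series:
  R'_titanium = ln(0.0264/0.0235)/(2πk) = 0.1164/(2π·19.2) = 9.646×10^-4 m·K/W
  R'_ceramic fibre blanket = ln(0.0572/0.0264)/(2πk) = 0.7732/(2π·0.0892) = 1.380 m·K/W
  R'_vermiculite board = ln(0.0826/0.0572)/(2πk) = 0.3675/(2π·0.0714) = 0.8191 m·K/W
ΣR = 9.646×10^-4 + 1.380 + 0.8191 = 2.200 m·K/W
Q' = ΔT/ΣR = (246 °C − 19.4 °C)/2.200 = 103.0 W/m
From the inner boundary to the ceramic fibre blanket/vermiculite board interface, ΣR_partial = 1.381 m·K/W.
T_interface = T_in − Q'·ΣR_partial = 246 °C − (103.0)(1.381) = 104 °C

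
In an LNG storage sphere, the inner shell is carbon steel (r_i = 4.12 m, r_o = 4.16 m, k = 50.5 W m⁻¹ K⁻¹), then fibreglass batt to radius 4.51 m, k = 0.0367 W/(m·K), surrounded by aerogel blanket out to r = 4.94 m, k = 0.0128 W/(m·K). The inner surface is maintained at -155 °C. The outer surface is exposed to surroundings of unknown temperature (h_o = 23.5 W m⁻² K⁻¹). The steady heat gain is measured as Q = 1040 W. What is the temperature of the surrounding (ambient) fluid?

T_out = 12.0 °C

Sum the resistances:
  R_carbon steel = (1/4.12 − 1/4.16)/(4πk) = 0.002334/(4π·50.5) = 3.678×10^-6 K/W
  R_fibreglass batt = (1/4.16 − 1/4.51)/(4πk) = 0.01866/(4π·0.0367) = 0.04045 K/W
  R_aerogel blanket = (1/4.51 − 1/4.94)/(4πk) = 0.01930/(4π·0.0128) = 0.1200 K/W
  R_conv,out = 1/(4πr²h) = 1/(4π·4.94²·23.5) = 1.388×10^-4 K/W
ΣR = 0.1606 K/W
ΔT = Q·ΣR = 1040 × 0.1606 = 167.0 K
Heat flows inward, so T_out = T_in + ΔT = -155 + 167.0 = 12.0 °C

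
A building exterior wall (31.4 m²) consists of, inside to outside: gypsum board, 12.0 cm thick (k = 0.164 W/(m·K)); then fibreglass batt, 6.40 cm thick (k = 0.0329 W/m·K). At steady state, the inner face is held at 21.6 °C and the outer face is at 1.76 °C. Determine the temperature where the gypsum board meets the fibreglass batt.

T = 16.2 °C

Treat each layer as a resistance in series:
  R_gypsum board = L/(kA) = 0.120/(0.164·31.4) = 0.02330 K/W
  R_fibreglass batt = L/(kA) = 0.0640/(0.0329·31.4) = 0.06195 K/W
ΣR = 0.02330 + 0.06195 = 0.08525 K/W
Q = ΔT/ΣR = (21.6 °C − 1.76 °C)/0.08525 = 232.7 W
From the inner boundary to the gypsum board/fibreglass batt interface, ΣR_partial = 0.02330 K/W.
T_interface = T_in − Q·ΣR_partial = 21.6 °C − (232.7)(0.02330) = 16.2 °C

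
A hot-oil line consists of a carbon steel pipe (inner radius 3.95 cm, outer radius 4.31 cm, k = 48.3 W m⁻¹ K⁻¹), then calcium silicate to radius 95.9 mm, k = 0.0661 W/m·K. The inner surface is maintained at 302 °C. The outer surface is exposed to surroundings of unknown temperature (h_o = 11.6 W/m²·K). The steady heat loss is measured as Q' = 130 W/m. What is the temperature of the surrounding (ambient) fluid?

Sum the resistances:
  R'_carbon steel = ln(0.0431/0.0395)/(2πk) = 0.08722/(2π·48.3) = 2.874×10^-4 m·K/W
  R'_calcium silicate = ln(0.0959/0.0431)/(2πk) = 0.7998/(2π·0.0661) = 1.926 m·K/W
  R'_conv,out = 1/(2πr h) = 1/(2π·0.0959·11.6) = 0.1431 m·K/W
ΣR = 2.069 m·K/W
ΔT = Q'·ΣR = 130 × 2.069 = 269.0 K
Heat flows outward, so T_out = T_in − ΔT = 302 − 269.0 = 33.0 °C

T_out = 33.0 °C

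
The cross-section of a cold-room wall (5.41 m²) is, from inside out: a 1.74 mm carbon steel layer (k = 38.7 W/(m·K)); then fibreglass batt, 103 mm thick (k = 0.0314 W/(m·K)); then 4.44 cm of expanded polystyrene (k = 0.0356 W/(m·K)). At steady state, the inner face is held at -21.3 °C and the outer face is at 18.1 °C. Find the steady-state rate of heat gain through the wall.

Resistance network (inner→outer):
  R_carbon steel = L/(kA) = 0.00174/(38.7·5.41) = 8.311×10^-6 K/W
  R_fibreglass batt = L/(kA) = 0.103/(0.0314·5.41) = 0.6063 K/W
  R_expanded polystyrene = L/(kA) = 0.0444/(0.0356·5.41) = 0.2305 K/W
ΣR = 8.311×10^-6 + 0.6063 + 0.2305 = 0.8368 K/W
Q = ΔT/ΣR = (-21.3 °C − 18.1 °C)/0.8368 = -47.1 W
(Negative Q ⇒ heat flows inward; heat gain = 47.1 W.)

Q = 47.1 W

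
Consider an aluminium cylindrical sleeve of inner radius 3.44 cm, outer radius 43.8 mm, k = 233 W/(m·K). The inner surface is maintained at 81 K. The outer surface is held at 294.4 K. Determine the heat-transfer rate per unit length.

Q' = 1290 kW/m

Q' = 2πk·ΔT/ln(r₂/r₁) = 2π × 233 × 213.4 / ln(0.0438/0.0344) = 1.29×10^6 W/m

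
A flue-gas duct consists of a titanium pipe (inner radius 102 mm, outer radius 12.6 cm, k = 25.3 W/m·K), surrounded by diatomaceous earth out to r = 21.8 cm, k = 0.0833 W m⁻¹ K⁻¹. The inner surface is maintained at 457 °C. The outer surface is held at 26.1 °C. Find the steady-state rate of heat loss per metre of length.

Resistance network (inner→outer):
  R'_titanium = ln(0.126/0.102)/(2πk) = 0.2113/(2π·25.3) = 0.001329 m·K/W
  R'_diatomaceous earth = ln(0.218/0.126)/(2πk) = 0.5482/(2π·0.0833) = 1.047 m·K/W
ΣR = 0.001329 + 1.047 = 1.048 m·K/W
Q' = ΔT/ΣR = (457 °C − 26.1 °C)/1.048 = 411 W/m

Q' = 411 W/m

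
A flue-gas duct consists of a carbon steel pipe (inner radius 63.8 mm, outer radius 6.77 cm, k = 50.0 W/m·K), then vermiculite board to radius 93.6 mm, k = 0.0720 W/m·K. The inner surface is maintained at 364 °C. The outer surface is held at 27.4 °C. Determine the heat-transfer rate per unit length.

Treat each layer as a resistance in series:
  R'_carbon steel = ln(0.0677/0.0638)/(2πk) = 0.05933/(2π·50.0) = 1.889×10^-4 m·K/W
  R'_vermiculite board = ln(0.0936/0.0677)/(2πk) = 0.3239/(2π·0.0720) = 0.7161 m·K/W
ΣR = 1.889×10^-4 + 0.7161 = 0.7163 m·K/W
Q' = ΔT/ΣR = (364 °C − 27.4 °C)/0.7163 = 470 W/m

Q' = 470 W/m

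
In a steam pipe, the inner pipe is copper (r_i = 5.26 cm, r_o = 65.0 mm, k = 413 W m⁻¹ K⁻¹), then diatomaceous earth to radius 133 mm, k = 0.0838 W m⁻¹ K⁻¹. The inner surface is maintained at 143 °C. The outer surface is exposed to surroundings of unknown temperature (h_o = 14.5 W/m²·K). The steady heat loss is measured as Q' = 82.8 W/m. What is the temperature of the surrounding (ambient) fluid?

T_out = 23.6 °C

Series resistances:
  R'_copper = ln(0.0650/0.0526)/(2πk) = 0.2117/(2π·413) = 8.157×10^-5 m·K/W
  R'_diatomaceous earth = ln(0.133/0.0650)/(2πk) = 0.7160/(2π·0.0838) = 1.360 m·K/W
  R'_conv,out = 1/(2πr h) = 1/(2π·0.133·14.5) = 0.08253 m·K/W
ΣR = 1.442 m·K/W
ΔT = Q'·ΣR = 82.8 × 1.442 = 119.4 K
Heat flows outward, so T_out = T_in − ΔT = 143 − 119.4 = 23.6 °C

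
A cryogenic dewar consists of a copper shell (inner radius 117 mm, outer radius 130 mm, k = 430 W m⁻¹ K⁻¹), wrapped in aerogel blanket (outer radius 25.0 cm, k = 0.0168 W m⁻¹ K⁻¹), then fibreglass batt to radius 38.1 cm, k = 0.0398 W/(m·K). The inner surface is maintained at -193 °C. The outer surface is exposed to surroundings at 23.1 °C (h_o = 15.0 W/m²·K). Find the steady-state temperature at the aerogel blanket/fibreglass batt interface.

T = -6.6 °C

Series thermal resistances, inner to outer:
  R_copper = (1/0.117 − 1/0.130)/(4πk) = 0.8547/(4π·430) = 1.582×10^-4 K/W
  R_aerogel blanket = (1/0.130 − 1/0.250)/(4πk) = 3.692/(4π·0.0168) = 17.49 K/W
  R_fibreglass batt = (1/0.250 − 1/0.381)/(4πk) = 1.375/(4π·0.0398) = 2.750 K/W
  R_conv,out = 1/(4πr²h) = 1/(4π·0.381²·15.0) = 0.03655 K/W
ΣR = 1.582×10^-4 + 17.49 + 2.750 + 0.03655 = 20.28 K/W
Q = ΔT/ΣR = (-193 °C − 23.1 °C)/20.28 = -10.66 W
From the inner boundary to the aerogel blanket/fibreglass batt interface, ΣR_partial = 17.49 K/W.
T_interface = T_in − Q·ΣR_partial = -193 °C − (-10.66)(17.49) = -6.6 °C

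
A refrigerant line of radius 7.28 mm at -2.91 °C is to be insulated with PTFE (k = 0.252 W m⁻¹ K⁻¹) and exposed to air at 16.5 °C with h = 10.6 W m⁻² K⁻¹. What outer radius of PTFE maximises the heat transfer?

r_cr = 2.38 cm

For a cylinder, r_cr = k_ins/h = 0.252/10.6 = 0.0238 m = 2.38 cm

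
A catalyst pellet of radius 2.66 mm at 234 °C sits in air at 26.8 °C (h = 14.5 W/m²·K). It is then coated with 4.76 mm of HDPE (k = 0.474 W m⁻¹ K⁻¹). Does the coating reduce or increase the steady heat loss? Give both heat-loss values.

increases: 0.267 → 1.48 W

Critical radius for a sphere: r_cr = 2k/h = 0.0654 m = 6.54 cm.
Outer radius after coating: r₂ = 0.00266 + 0.00476 = 0.00742 m.
Since r₁ < r_cr and r₂ ≤ r_cr, the coating moves toward the maximum at r_cr — heat loss rises.
Bare: R = 1/(4πr₁²h) = 775.6 K/W; Q = 207.2/775.6 = 0.267 W.
Coated: R = R_cond + R_conv = 140.2 K/W; Q = 207.2/140.2 = 1.48 W.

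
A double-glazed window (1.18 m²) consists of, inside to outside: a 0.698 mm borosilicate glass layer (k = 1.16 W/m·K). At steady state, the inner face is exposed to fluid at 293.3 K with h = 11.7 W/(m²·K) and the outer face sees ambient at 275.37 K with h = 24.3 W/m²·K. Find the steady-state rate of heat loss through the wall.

Resistance network (inner→outer):
  R_conv,in = 1/(hA) = 1/(11.7·1.18) = 0.07243 K/W
  R_borosilicate glass = L/(kA) = 6.98×10^-4/(1.16·1.18) = 5.099×10^-4 K/W
  R_conv,out = 1/(hA) = 1/(24.3·1.18) = 0.03487 K/W
ΣR = 0.07243 + 5.099×10^-4 + 0.03487 = 0.1078 K/W
Q = ΔT/ΣR = (293.3 K − 275.37 K)/0.1078 = 166 W

Q = 166 W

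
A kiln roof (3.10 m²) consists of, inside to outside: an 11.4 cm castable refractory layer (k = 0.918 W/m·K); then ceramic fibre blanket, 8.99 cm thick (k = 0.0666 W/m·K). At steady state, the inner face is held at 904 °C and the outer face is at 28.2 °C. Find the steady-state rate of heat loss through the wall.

Q = 1840 W

Resistance network (inner→outer):
  R_castable refractory = L/(kA) = 0.114/(0.918·3.10) = 0.04006 K/W
  R_ceramic fibre blanket = L/(kA) = 0.0899/(0.0666·3.10) = 0.4354 K/W
ΣR = 0.04006 + 0.4354 = 0.4755 K/W
Q = ΔT/ΣR = (904 °C − 28.2 °C)/0.4755 = 1840 W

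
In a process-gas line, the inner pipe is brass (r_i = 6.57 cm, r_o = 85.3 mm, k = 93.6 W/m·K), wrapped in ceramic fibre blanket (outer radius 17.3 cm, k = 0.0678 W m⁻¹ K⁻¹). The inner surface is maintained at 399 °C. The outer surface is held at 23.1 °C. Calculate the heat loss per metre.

Treat each layer as a resistance in series:
  R'_brass = ln(0.0853/0.0657)/(2πk) = 0.2611/(2π·93.6) = 4.439×10^-4 m·K/W
  R'_ceramic fibre blanket = ln(0.173/0.0853)/(2πk) = 0.7071/(2π·0.0678) = 1.660 m·K/W
ΣR = 4.439×10^-4 + 1.660 = 1.660 m·K/W
Q' = ΔT/ΣR = (399 °C − 23.1 °C)/1.660 = 226 W/m

Q' = 226 W/m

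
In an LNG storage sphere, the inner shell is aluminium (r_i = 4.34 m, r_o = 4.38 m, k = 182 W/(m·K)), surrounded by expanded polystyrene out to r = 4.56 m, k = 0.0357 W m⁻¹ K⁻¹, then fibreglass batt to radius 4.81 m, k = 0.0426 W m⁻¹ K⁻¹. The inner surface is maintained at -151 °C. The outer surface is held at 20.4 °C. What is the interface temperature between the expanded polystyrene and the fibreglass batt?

T = -67.8 °C

Series thermal resistances, inner to outer:
  R_aluminium = (1/4.34 − 1/4.38)/(4πk) = 0.002104/(4π·182) = 9.201×10^-7 K/W
  R_expanded polystyrene = (1/4.38 − 1/4.56)/(4πk) = 0.009012/(4π·0.0357) = 0.02009 K/W
  R_fibreglass batt = (1/4.56 − 1/4.81)/(4πk) = 0.01140/(4π·0.0426) = 0.02129 K/W
ΣR = 9.201×10^-7 + 0.02009 + 0.02129 = 0.04138 K/W
Q = ΔT/ΣR = (-151 °C − 20.4 °C)/0.04138 = -4142 W
From the inner boundary to the expanded polystyrene/fibreglass batt interface, ΣR_partial = 0.02009 K/W.
T_interface = T_in − Q·ΣR_partial = -151 °C − (-4142)(0.02009) = -67.8 °C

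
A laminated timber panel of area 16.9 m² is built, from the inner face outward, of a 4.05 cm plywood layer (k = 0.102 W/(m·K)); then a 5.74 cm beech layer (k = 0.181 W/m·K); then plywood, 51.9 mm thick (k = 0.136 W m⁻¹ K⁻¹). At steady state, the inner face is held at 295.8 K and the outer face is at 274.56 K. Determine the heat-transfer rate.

Treat each layer as a resistance in series:
  R_plywood = L/(kA) = 0.0405/(0.102·16.9) = 0.02349 K/W
  R_beech = L/(kA) = 0.0574/(0.181·16.9) = 0.01876 K/W
  R_plywood = L/(kA) = 0.0519/(0.136·16.9) = 0.02258 K/W
ΣR = 0.02349 + 0.01876 + 0.02258 = 0.06483 K/W
Q = ΔT/ΣR = (295.8 K − 274.56 K)/0.06483 = 328 W

Q = 328 W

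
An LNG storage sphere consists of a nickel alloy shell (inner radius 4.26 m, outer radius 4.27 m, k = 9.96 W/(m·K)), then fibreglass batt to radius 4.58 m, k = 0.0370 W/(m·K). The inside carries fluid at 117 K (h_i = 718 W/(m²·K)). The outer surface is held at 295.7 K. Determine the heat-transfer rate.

Resistance network (inner→outer):
  R_conv,in = 1/(4πr²h) = 1/(4π·4.26²·718) = 6.107×10^-6 K/W
  R_nickel alloy = (1/4.26 − 1/4.27)/(4πk) = 5.497×10^-4/(4π·9.96) = 4.392×10^-6 K/W
  R_fibreglass batt = (1/4.27 − 1/4.58)/(4πk) = 0.01585/(4π·0.0370) = 0.03409 K/W
ΣR = 6.107×10^-6 + 4.392×10^-6 + 0.03409 = 0.03410 K/W
Q = ΔT/ΣR = (117 K − 295.7 K)/0.03410 = -5240 W
(Negative Q ⇒ heat flows inward; heat gain = 5240 W.)

Q = 5240 W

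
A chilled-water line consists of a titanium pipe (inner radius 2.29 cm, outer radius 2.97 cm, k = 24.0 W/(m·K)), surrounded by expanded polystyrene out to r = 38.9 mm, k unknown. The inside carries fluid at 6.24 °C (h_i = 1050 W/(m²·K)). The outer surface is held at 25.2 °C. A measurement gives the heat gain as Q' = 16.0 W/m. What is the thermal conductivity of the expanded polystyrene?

k = 0.0365 W/m·K

ΣR = ΔT/Q' = |6.24 − 25.2|/16.0 = 1.185 m·K/W
Known resistances:
  R'_conv,in = 1/(2πr h) = 1/(2π·0.0229·1050) = 0.006619 m·K/W
  R'_titanium = ln(0.0297/0.0229)/(2πk) = 0.2600/(2π·24.0) = 0.001724 m·K/W
R_expanded polystyrene = ΣR − ΣR_known = 1.185 − 0.008343 = 1.177 m·K/W
ln(r₂/r₁)/(2πk) = 1.177 ⇒ k = 0.2698/(2π·1.177) = 0.0365 W/m·K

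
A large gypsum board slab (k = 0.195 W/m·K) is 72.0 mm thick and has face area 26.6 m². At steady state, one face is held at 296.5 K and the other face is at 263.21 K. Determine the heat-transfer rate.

Q = 2.40 kW

Q = kA·ΔT/L = 0.195 × 26.6 × |296.5 K − 263.21 K| / 0.0720 = 2400 W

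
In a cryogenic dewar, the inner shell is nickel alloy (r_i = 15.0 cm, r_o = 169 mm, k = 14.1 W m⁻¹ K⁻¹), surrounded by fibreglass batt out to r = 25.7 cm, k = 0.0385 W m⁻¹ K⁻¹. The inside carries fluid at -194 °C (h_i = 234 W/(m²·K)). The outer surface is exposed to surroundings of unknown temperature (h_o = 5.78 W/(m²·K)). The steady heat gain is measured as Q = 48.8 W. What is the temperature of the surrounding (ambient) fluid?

Sum the resistances:
  R_conv,in = 1/(4πr²h) = 1/(4π·0.150²·234) = 0.01511 K/W
  R_nickel alloy = (1/0.150 − 1/0.169)/(4πk) = 0.7495/(4π·14.1) = 0.004230 K/W
  R_fibreglass batt = (1/0.169 − 1/0.257)/(4πk) = 2.026/(4π·0.0385) = 4.188 K/W
  R_conv,out = 1/(4πr²h) = 1/(4π·0.257²·5.78) = 0.2084 K/W
ΣR = 4.416 K/W
ΔT = Q·ΣR = 48.8 × 4.416 = 215.5 K
Heat flows inward, so T_out = T_in + ΔT = -194 + 215.5 = 21.5 °C

T_out = 21.5 °C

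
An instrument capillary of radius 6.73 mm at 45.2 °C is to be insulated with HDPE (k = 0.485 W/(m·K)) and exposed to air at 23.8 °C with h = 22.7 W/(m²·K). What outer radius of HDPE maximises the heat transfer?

r_cr = 2.14 cm

For a cylinder, r_cr = k_ins/h = 0.485/22.7 = 0.0214 m = 2.14 cm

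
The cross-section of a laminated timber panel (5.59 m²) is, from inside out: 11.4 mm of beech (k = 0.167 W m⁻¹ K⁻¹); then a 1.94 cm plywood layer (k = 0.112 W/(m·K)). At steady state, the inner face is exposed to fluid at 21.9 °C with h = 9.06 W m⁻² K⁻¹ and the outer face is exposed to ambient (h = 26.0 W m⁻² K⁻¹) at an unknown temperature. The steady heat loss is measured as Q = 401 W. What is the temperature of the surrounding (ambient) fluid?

Sum the resistances:
  R_conv,in = 1/(hA) = 1/(9.06·5.59) = 0.01975 K/W
  R_beech = L/(kA) = 0.0114/(0.167·5.59) = 0.01221 K/W
  R_plywood = L/(kA) = 0.0194/(0.112·5.59) = 0.03099 K/W
  R_conv,out = 1/(hA) = 1/(26.0·5.59) = 0.006880 K/W
ΣR = 0.06982 K/W
ΔT = Q·ΣR = 401 × 0.06982 = 28.00 K
Heat flows outward, so T_out = T_in − ΔT = 21.9 − 28.00 = -6.10 °C

T_out = -6.10 °C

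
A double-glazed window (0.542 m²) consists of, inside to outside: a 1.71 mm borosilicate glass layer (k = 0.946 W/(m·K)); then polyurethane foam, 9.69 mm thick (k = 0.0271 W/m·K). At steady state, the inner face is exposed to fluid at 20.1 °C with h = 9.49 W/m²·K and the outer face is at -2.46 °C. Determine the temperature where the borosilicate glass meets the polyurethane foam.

Series thermal resistances, inner to outer:
  R_conv,in = 1/(hA) = 1/(9.49·0.542) = 0.1944 K/W
  R_borosilicate glass = L/(kA) = 0.00171/(0.946·0.542) = 0.003335 K/W
  R_polyurethane foam = L/(kA) = 0.00969/(0.0271·0.542) = 0.6597 K/W
ΣR = 0.1944 + 0.003335 + 0.6597 = 0.8574 K/W
Q = ΔT/ΣR = (20.1 °C − -2.46 °C)/0.8574 = 26.31 W
From the inner boundary to the borosilicate glass/polyurethane foam interface, ΣR_partial = 0.1977 K/W.
T_interface = T_in − Q·ΣR_partial = 20.1 °C − (26.31)(0.1977) = 14.9 °C

T = 14.9 °C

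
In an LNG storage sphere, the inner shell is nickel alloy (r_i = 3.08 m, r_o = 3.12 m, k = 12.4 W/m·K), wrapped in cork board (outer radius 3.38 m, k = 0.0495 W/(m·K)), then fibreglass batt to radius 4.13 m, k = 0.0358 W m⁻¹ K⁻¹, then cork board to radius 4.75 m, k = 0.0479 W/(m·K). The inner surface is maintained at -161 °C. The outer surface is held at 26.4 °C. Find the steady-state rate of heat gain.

Resistance network (inner→outer):
  R_nickel alloy = (1/3.08 − 1/3.12)/(4πk) = 0.004163/(4π·12.4) = 2.671×10^-5 K/W
  R_cork board = (1/3.12 − 1/3.38)/(4πk) = 0.02465/(4π·0.0495) = 0.03964 K/W
  R_fibreglass batt = (1/3.38 − 1/4.13)/(4πk) = 0.05373/(4π·0.0358) = 0.1194 K/W
  R_cork board = (1/4.13 − 1/4.75)/(4πk) = 0.03160/(4π·0.0479) = 0.05251 K/W
ΣR = 2.671×10^-5 + 0.03964 + 0.1194 + 0.05251 = 0.2116 K/W
Q = ΔT/ΣR = (-161 °C − 26.4 °C)/0.2116 = -886 W
(Negative Q ⇒ heat flows inward; heat gain = 886 W.)

Q = 886 W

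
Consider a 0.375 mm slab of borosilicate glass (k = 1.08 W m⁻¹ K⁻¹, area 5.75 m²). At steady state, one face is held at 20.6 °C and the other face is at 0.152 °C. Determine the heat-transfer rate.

Q = 3.39×10^5 W

Q = kA·ΔT/L = 1.08 × 5.75 × |20.6 °C − 0.152 °C| / 3.75×10^-4 = 3.39×10^5 W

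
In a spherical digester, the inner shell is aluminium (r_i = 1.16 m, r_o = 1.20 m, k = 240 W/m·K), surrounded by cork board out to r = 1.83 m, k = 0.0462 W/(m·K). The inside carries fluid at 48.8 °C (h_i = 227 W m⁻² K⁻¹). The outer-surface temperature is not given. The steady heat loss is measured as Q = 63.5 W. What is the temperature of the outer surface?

Sum the resistances:
  R_conv,in = 1/(4πr²h) = 1/(4π·1.16²·227) = 2.605×10^-4 K/W
  R_aluminium = (1/1.16 − 1/1.20)/(4πk) = 0.02874/(4π·240) = 9.528×10^-6 K/W
  R_cork board = (1/1.20 − 1/1.83)/(4πk) = 0.2869/(4π·0.0462) = 0.4941 K/W
ΣR = 0.4944 K/W
ΔT = Q·ΣR = 63.5 × 0.4944 = 31.39 K
Heat flows outward, so T_out = T_in − ΔT = 48.8 − 31.39 = 17.4 °C

T_out = 17.4 °C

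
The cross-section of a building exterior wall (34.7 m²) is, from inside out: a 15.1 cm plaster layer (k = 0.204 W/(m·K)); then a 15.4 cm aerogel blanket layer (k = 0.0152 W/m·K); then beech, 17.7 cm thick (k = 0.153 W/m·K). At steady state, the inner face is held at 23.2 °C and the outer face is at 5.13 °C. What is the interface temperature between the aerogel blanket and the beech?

Resistance network (inner→outer):
  R_plaster = L/(kA) = 0.151/(0.204·34.7) = 0.02133 K/W
  R_aerogel blanket = L/(kA) = 0.154/(0.0152·34.7) = 0.2920 K/W
  R_beech = L/(kA) = 0.177/(0.153·34.7) = 0.03334 K/W
ΣR = 0.02133 + 0.2920 + 0.03334 = 0.3467 K/W
Q = ΔT/ΣR = (23.2 °C − 5.13 °C)/0.3467 = 52.12 W
From the inner boundary to the aerogel blanket/beech interface, ΣR_partial = 0.3133 K/W.
T_interface = T_in − Q·ΣR_partial = 23.2 °C − (52.12)(0.3133) = 6.87 °C

T = 6.87 °C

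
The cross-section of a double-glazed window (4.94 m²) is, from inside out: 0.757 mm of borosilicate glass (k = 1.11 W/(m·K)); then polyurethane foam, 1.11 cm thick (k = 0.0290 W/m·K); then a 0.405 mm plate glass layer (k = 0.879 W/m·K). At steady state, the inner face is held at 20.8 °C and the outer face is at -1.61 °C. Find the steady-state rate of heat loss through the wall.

Series thermal resistances, inner to outer:
  R_borosilicate glass = L/(kA) = 7.57×10^-4/(1.11·4.94) = 1.381×10^-4 K/W
  R_polyurethane foam = L/(kA) = 0.0111/(0.0290·4.94) = 0.07748 K/W
  R_plate glass = L/(kA) = 4.05×10^-4/(0.879·4.94) = 9.327×10^-5 K/W
ΣR = 1.381×10^-4 + 0.07748 + 9.327×10^-5 = 0.07771 K/W
Q = ΔT/ΣR = (20.8 °C − -1.61 °C)/0.07771 = 288 W

Q = 288 W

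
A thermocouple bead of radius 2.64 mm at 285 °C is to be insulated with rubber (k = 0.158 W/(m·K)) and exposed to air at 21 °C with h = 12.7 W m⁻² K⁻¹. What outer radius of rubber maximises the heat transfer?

For a sphere, r_cr = 2k_ins/h = 2·0.158/12.7 = 0.0249 m = 2.49 cm

r_cr = 2.49 cm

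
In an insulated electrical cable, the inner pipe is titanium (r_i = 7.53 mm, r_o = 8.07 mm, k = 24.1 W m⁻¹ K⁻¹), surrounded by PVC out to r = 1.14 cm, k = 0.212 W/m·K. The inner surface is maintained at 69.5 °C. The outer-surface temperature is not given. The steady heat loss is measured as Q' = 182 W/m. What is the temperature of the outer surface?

T_out = 22.2 °C

Sum the resistances:
  R'_titanium = ln(0.00807/0.00753)/(2πk) = 0.06926/(2π·24.1) = 4.574×10^-4 m·K/W
  R'_PVC = ln(0.0114/0.00807)/(2πk) = 0.3455/(2π·0.212) = 0.2593 m·K/W
ΣR = 0.2598 m·K/W
ΔT = Q'·ΣR = 182 × 0.2598 = 47.28 K
Heat flows outward, so T_out = T_in − ΔT = 69.5 − 47.28 = 22.2 °C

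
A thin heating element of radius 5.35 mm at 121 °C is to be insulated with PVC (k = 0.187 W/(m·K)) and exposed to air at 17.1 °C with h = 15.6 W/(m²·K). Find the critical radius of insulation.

r_cr = 1.20 cm

For a cylinder, r_cr = k_ins/h = 0.187/15.6 = 0.0120 m = 1.20 cm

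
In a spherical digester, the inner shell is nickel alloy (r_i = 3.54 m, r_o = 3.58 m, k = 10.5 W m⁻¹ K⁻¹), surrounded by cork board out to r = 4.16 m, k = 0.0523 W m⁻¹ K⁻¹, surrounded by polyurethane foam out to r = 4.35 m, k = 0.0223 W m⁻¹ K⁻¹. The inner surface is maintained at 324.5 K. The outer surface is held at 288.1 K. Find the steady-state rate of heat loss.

Treat each layer as a resistance in series:
  R_nickel alloy = (1/3.54 − 1/3.58)/(4πk) = 0.003156/(4π·10.5) = 2.392×10^-5 K/W
  R_cork board = (1/3.58 − 1/4.16)/(4πk) = 0.03894/(4π·0.0523) = 0.05926 K/W
  R_polyurethane foam = (1/4.16 − 1/4.35)/(4πk) = 0.01050/(4π·0.0223) = 0.03747 K/W
ΣR = 2.392×10^-5 + 0.05926 + 0.03747 = 0.09675 K/W
Q = ΔT/ΣR = (324.5 K − 288.1 K)/0.09675 = 376 W

Q = 376 W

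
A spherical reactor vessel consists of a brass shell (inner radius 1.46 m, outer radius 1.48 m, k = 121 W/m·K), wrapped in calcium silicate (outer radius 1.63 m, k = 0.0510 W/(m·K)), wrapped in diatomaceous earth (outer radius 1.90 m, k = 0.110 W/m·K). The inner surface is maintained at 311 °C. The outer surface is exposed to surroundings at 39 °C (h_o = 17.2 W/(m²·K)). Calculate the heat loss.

Q = 1690 W

Treat each layer as a resistance in series:
  R_brass = (1/1.46 − 1/1.48)/(4πk) = 0.009256/(4π·121) = 6.087×10^-6 K/W
  R_calcium silicate = (1/1.48 − 1/1.63)/(4πk) = 0.06218/(4π·0.0510) = 0.09702 K/W
  R_diatomaceous earth = (1/1.63 − 1/1.90)/(4πk) = 0.08718/(4π·0.110) = 0.06307 K/W
  R_conv,out = 1/(4πr²h) = 1/(4π·1.90²·17.2) = 0.001282 K/W
ΣR = 6.087×10^-6 + 0.09702 + 0.06307 + 0.001282 = 0.1614 K/W
Q = ΔT/ΣR = (311 °C − 39 °C)/0.1614 = 1690 W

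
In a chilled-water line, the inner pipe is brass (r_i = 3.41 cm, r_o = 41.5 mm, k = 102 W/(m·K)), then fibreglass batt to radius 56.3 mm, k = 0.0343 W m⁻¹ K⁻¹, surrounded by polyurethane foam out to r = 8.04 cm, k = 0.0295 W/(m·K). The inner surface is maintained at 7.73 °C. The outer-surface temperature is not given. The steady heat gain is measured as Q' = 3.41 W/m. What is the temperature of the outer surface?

T_out = 19.1 °C

Series resistances:
  R'_brass = ln(0.0415/0.0341)/(2πk) = 0.1964/(2π·102) = 3.064×10^-4 m·K/W
  R'_fibreglass batt = ln(0.0563/0.0415)/(2πk) = 0.3050/(2π·0.0343) = 1.415 m·K/W
  R'_polyurethane foam = ln(0.0804/0.0563)/(2πk) = 0.3563/(2π·0.0295) = 1.922 m·K/W
ΣR = 3.338 m·K/W
ΔT = Q'·ΣR = 3.41 × 3.338 = 11.38 K
Heat flows inward, so T_out = T_in + ΔT = 7.73 + 11.38 = 19.1 °C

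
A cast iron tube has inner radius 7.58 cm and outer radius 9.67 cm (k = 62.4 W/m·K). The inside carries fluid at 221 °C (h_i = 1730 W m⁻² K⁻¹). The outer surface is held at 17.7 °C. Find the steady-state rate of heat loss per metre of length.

Treat each layer as a resistance in series:
  R'_conv,in = 1/(2πr h) = 1/(2π·0.0758·1730) = 0.001214 m·K/W
  R'_cast iron = ln(0.0967/0.0758)/(2πk) = 0.2435/(2π·62.4) = 6.211×10^-4 m·K/W
ΣR = 0.001214 + 6.211×10^-4 = 0.001835 m·K/W
Q' = ΔT/ΣR = (221 °C − 17.7 °C)/0.001835 = 1.11×10^5 W/m

Q' = 1.11×10^5 W/m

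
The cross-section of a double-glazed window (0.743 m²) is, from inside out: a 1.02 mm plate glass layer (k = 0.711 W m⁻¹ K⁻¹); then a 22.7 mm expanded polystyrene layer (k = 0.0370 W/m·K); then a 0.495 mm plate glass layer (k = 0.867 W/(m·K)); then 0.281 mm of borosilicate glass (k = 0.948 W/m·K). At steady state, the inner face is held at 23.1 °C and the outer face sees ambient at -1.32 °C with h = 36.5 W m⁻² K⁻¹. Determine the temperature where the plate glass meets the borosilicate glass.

T = -0.27 °C

Treat each layer as a resistance in series:
  R_plate glass = L/(kA) = 0.00102/(0.711·0.743) = 0.001931 K/W
  R_expanded polystyrene = L/(kA) = 0.0227/(0.0370·0.743) = 0.8257 K/W
  R_plate glass = L/(kA) = 4.95×10^-4/(0.867·0.743) = 7.684×10^-4 K/W
  R_borosilicate glass = L/(kA) = 2.81×10^-4/(0.948·0.743) = 3.989×10^-4 K/W
  R_conv,out = 1/(hA) = 1/(36.5·0.743) = 0.03687 K/W
ΣR = 0.001931 + 0.8257 + 7.684×10^-4 + 3.989×10^-4 + 0.03687 = 0.8657 K/W
Q = ΔT/ΣR = (23.1 °C − -1.32 °C)/0.8657 = 28.21 W
From the inner boundary to the plate glass/borosilicate glass interface, ΣR_partial = 0.8284 K/W.
T_interface = T_in − Q·ΣR_partial = 23.1 °C − (28.21)(0.8284) = -0.27 °C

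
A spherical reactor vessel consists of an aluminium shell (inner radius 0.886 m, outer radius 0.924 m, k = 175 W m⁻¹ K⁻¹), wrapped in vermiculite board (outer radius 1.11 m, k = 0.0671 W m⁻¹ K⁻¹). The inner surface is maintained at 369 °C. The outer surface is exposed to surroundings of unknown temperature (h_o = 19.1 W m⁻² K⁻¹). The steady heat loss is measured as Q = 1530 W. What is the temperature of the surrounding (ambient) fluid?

T_out = 34.7 °C

Sum the resistances:
  R_aluminium = (1/0.886 − 1/0.924)/(4πk) = 0.04642/(4π·175) = 2.111×10^-5 K/W
  R_vermiculite board = (1/0.924 − 1/1.11)/(4πk) = 0.1814/(4π·0.0671) = 0.2151 K/W
  R_conv,out = 1/(4πr²h) = 1/(4π·1.11²·19.1) = 0.003382 K/W
ΣR = 0.2185 K/W
ΔT = Q·ΣR = 1530 × 0.2185 = 334.3 K
Heat flows outward, so T_out = T_in − ΔT = 369 − 334.3 = 34.7 °C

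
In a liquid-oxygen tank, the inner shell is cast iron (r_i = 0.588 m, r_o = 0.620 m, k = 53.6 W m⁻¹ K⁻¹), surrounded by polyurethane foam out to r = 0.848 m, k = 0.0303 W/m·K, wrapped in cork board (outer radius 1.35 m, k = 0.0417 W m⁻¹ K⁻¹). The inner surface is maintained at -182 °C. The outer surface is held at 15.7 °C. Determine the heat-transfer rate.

Treat each layer as a resistance in series:
  R_cast iron = (1/0.588 − 1/0.620)/(4πk) = 0.08778/(4π·53.6) = 1.303×10^-4 K/W
  R_polyurethane foam = (1/0.620 − 1/0.848)/(4πk) = 0.4337/(4π·0.0303) = 1.139 K/W
  R_cork board = (1/0.848 − 1/1.35)/(4πk) = 0.4385/(4π·0.0417) = 0.8368 K/W
ΣR = 1.303×10^-4 + 1.139 + 0.8368 = 1.976 K/W
Q = ΔT/ΣR = (-182 °C − 15.7 °C)/1.976 = -100 W
(Negative Q ⇒ heat flows inward; heat gain = 100 W.)

Q = 100 W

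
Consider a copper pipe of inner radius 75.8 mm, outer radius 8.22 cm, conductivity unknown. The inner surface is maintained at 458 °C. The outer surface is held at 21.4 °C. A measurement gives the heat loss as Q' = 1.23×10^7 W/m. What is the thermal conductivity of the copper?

ΣR = ΔT/Q' = |458 − 21.4|/1.23×10^7 = 3.550×10^-5 m·K/W
ln(r₂/r₁)/(2πk) = 3.550×10^-5 ⇒ k = 0.08106/(2π·3.550×10^-5) = 363 W/m·K

k = 363 W/m·K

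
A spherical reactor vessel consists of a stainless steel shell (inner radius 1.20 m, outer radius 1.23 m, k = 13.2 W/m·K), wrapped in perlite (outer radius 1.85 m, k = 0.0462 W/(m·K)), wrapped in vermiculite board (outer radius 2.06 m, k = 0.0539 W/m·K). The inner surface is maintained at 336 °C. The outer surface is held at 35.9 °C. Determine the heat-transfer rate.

Series thermal resistances, inner to outer:
  R_stainless steel = (1/1.20 − 1/1.23)/(4πk) = 0.02033/(4π·13.2) = 1.225×10^-4 K/W
  R_perlite = (1/1.23 − 1/1.85)/(4πk) = 0.2725/(4π·0.0462) = 0.4693 K/W
  R_vermiculite board = (1/1.85 − 1/2.06)/(4πk) = 0.05510/(4π·0.0539) = 0.08135 K/W
ΣR = 1.225×10^-4 + 0.4693 + 0.08135 = 0.5508 K/W
Q = ΔT/ΣR = (336 °C − 35.9 °C)/0.5508 = 545 W

Q = 545 W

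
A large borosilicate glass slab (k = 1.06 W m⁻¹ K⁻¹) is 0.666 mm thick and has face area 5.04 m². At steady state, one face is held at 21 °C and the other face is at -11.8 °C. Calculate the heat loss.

Q = 263 kW

Q = kA·ΔT/L = 1.06 × 5.04 × |21 °C − -11.8 °C| / 6.66×10^-4 = 2.63×10^5 W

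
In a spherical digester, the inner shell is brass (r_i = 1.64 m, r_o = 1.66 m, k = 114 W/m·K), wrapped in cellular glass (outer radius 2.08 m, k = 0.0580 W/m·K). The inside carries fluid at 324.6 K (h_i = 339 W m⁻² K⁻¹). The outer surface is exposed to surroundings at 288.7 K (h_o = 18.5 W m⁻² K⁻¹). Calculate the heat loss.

Series thermal resistances, inner to outer:
  R_conv,in = 1/(4πr²h) = 1/(4π·1.64²·339) = 8.728×10^-5 K/W
  R_brass = (1/1.64 − 1/1.66)/(4πk) = 0.007346/(4π·114) = 5.128×10^-6 K/W
  R_cellular glass = (1/1.66 − 1/2.08)/(4πk) = 0.1216/(4π·0.0580) = 0.1669 K/W
  R_conv,out = 1/(4πr²h) = 1/(4π·2.08²·18.5) = 9.942×10^-4 K/W
ΣR = 8.728×10^-5 + 5.128×10^-6 + 0.1669 + 9.942×10^-4 = 0.1680 K/W
Q = ΔT/ΣR = (324.6 K − 288.7 K)/0.1680 = 214 W

Q = 214 W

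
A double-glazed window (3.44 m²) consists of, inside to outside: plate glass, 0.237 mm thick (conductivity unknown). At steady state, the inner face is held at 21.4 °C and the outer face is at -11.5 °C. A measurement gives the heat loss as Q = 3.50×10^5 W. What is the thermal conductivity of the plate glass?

k = 0.733 W/m·K

ΣR = ΔT/Q = |21.4 − -11.5|/3.50×10^5 = 9.400×10^-5 K/W
L/(kA) = 9.400×10^-5 ⇒ k = 2.37×10^-4/(9.400×10^-5·3.44) = 0.733 W/m·K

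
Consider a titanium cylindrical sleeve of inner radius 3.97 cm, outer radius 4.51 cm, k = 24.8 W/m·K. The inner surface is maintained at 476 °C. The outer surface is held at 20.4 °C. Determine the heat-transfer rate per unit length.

Q' = 557 kW/m

Q' = 2πk·ΔT/ln(r₂/r₁) = 2π × 24.8 × 455.6 / ln(0.0451/0.0397) = 5.57×10^5 W/m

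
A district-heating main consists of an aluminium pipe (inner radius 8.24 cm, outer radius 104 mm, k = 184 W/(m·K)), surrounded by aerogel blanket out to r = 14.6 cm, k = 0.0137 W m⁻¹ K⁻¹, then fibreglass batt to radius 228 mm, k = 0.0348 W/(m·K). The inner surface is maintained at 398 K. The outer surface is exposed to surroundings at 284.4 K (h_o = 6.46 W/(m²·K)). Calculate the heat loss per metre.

Q' = 18.7 W/m

Treat each layer as a resistance in series:
  R'_aluminium = ln(0.104/0.0824)/(2πk) = 0.2328/(2π·184) = 2.014×10^-4 m·K/W
  R'_aerogel blanket = ln(0.146/0.104)/(2πk) = 0.3392/(2π·0.0137) = 3.941 m·K/W
  R'_fibreglass batt = ln(0.228/0.146)/(2πk) = 0.4457/(2π·0.0348) = 2.039 m·K/W
  R'_conv,out = 1/(2πr h) = 1/(2π·0.228·6.46) = 0.1081 m·K/W
ΣR = 2.014×10^-4 + 3.941 + 2.039 + 0.1081 = 6.088 m·K/W
Q' = ΔT/ΣR = (398 K − 284.4 K)/6.088 = 18.7 W/m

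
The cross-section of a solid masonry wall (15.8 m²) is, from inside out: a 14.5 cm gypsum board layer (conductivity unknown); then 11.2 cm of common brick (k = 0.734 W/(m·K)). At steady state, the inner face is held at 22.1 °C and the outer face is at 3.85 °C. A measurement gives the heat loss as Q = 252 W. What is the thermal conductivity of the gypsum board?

k = 0.146 W/m·K

ΣR = ΔT/Q = |22.1 − 3.85|/252 = 0.07242 K/W
Known resistances:
  R_common brick = L/(kA) = 0.112/(0.734·15.8) = 0.009658 K/W
R_gypsum board = ΣR − ΣR_known = 0.07242 − 0.009658 = 0.06276 K/W
L/(kA) = 0.06276 ⇒ k = 0.145/(0.06276·15.8) = 0.146 W/m·K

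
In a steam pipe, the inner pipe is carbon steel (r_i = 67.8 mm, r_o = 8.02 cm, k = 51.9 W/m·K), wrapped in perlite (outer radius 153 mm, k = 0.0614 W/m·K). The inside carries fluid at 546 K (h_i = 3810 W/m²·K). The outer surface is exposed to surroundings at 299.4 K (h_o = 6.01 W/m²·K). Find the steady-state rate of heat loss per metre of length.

Treat each layer as a resistance in series:
  R'_conv,in = 1/(2πr h) = 1/(2π·0.0678·3810) = 6.161×10^-4 m·K/W
  R'_carbon steel = ln(0.0802/0.0678)/(2πk) = 0.1680/(2π·51.9) = 5.151×10^-4 m·K/W
  R'_perlite = ln(0.153/0.0802)/(2πk) = 0.6459/(2π·0.0614) = 1.674 m·K/W
  R'_conv,out = 1/(2πr h) = 1/(2π·0.153·6.01) = 0.1731 m·K/W
ΣR = 6.161×10^-4 + 5.151×10^-4 + 1.674 + 0.1731 = 1.848 m·K/W
Q' = ΔT/ΣR = (546 K − 299.4 K)/1.848 = 133 W/m

Q' = 133 W/m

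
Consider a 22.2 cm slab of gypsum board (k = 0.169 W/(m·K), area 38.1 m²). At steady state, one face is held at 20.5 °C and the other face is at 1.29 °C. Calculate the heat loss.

Q = kA·ΔT/L = 0.169 × 38.1 × |20.5 °C − 1.29 °C| / 0.222 = 557 W

Q = 557 W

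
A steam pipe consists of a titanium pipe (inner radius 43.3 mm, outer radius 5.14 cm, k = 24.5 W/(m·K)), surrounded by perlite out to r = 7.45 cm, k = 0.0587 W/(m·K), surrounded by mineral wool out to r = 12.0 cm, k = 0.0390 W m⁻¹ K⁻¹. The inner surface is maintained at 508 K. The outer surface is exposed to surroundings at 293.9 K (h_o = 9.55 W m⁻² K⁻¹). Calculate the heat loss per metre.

Series thermal resistances, inner to outer:
  R'_titanium = ln(0.0514/0.0433)/(2πk) = 0.1715/(2π·24.5) = 0.001114 m·K/W
  R'_perlite = ln(0.0745/0.0514)/(2πk) = 0.3712/(2π·0.0587) = 1.006 m·K/W
  R'_mineral wool = ln(0.120/0.0745)/(2πk) = 0.4767/(2π·0.0390) = 1.945 m·K/W
  R'_conv,out = 1/(2πr h) = 1/(2π·0.120·9.55) = 0.1389 m·K/W
ΣR = 0.001114 + 1.006 + 1.945 + 0.1389 = 3.091 m·K/W
Q' = ΔT/ΣR = (508 K − 293.9 K)/3.091 = 69.3 W/m

Q' = 69.3 W/m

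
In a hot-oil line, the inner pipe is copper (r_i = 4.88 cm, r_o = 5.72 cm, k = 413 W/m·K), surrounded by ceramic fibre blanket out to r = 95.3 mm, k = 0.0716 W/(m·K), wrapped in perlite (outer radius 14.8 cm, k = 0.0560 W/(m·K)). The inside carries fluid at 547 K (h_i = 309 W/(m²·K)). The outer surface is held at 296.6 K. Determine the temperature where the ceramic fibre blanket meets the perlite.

Treat each layer as a resistance in series:
  R'_conv,in = 1/(2πr h) = 1/(2π·0.0488·309) = 0.01055 m·K/W
  R'_copper = ln(0.0572/0.0488)/(2πk) = 0.1588/(2π·413) = 6.120×10^-5 m·K/W
  R'_ceramic fibre blanket = ln(0.0953/0.0572)/(2πk) = 0.5105/(2π·0.0716) = 1.135 m·K/W
  R'_perlite = ln(0.148/0.0953)/(2πk) = 0.4402/(2π·0.0560) = 1.251 m·K/W
ΣR = 0.01055 + 6.120×10^-5 + 1.135 + 1.251 = 2.397 m·K/W
Q' = ΔT/ΣR = (547 K − 296.6 K)/2.397 = 104.5 W/m
From the inner boundary to the ceramic fibre blanket/perlite interface, ΣR_partial = 1.146 m·K/W.
T_interface = T_in − Q'·ΣR_partial = 547 K − (104.5)(1.146) = 427 K

T = 427 K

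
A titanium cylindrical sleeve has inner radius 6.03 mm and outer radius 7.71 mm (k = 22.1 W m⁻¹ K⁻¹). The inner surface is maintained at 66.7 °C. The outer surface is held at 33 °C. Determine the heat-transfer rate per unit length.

Q' = 19000 W/m

Q' = 2πk·ΔT/ln(r₂/r₁) = 2π × 22.1 × 33.7 / ln(0.00771/0.00603) = 19000 W/m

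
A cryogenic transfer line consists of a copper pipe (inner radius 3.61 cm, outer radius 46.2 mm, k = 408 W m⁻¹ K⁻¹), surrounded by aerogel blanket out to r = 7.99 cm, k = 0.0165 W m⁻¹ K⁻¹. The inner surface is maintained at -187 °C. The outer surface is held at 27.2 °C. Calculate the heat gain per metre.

Q' = 40.5 W/m

Series thermal resistances, inner to outer:
  R'_copper = ln(0.0462/0.0361)/(2πk) = 0.2467/(2π·408) = 9.623×10^-5 m·K/W
  R'_aerogel blanket = ln(0.0799/0.0462)/(2πk) = 0.5478/(2π·0.0165) = 5.284 m·K/W
ΣR = 9.623×10^-5 + 5.284 = 5.284 m·K/W
Q' = ΔT/ΣR = (-187 °C − 27.2 °C)/5.284 = -40.5 W/m
(Negative Q' ⇒ heat flows inward; heat gain = 40.5 W/m.)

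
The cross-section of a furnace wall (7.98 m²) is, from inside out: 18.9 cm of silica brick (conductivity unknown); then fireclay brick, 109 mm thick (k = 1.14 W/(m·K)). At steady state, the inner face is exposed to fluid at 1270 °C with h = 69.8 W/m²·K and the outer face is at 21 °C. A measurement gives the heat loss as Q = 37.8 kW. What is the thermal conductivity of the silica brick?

k = 1.23 W/m·K

ΣR = ΔT/Q = |1270 − 21|/37800 = 0.03304 K/W
Known resistances:
  R_conv,in = 1/(hA) = 1/(69.8·7.98) = 0.001795 K/W
  R_fireclay brick = L/(kA) = 0.109/(1.14·7.98) = 0.01198 K/W
R_silica brick = ΣR − ΣR_known = 0.03304 − 0.01377 = 0.01927 K/W
L/(kA) = 0.01927 ⇒ k = 0.189/(0.01927·7.98) = 1.23 W/m·K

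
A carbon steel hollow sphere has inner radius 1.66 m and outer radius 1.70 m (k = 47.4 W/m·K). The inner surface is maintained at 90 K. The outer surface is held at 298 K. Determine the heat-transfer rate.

Q = 8740 kW

Q = 4πk·ΔT/(1/r₁ − 1/r₂) = 4π × 47.4 × 208 / (1/1.66 − 1/1.70) = 8.74×10^6 W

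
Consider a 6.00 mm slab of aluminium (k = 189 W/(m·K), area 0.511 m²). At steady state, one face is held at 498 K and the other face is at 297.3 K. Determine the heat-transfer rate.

Q = 3230 kW

Q = kA·ΔT/L = 189 × 0.511 × |498 K − 297.3 K| / 0.00600 = 3.23×10^6 W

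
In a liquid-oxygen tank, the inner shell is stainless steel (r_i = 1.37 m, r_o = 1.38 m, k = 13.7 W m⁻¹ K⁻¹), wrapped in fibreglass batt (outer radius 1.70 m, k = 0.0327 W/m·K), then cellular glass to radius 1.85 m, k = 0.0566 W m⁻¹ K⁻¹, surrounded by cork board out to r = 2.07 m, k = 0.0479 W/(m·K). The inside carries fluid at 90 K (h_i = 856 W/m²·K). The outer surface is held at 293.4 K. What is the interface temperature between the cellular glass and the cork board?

Treat each layer as a resistance in series:
  R_conv,in = 1/(4πr²h) = 1/(4π·1.37²·856) = 4.953×10^-5 K/W
  R_stainless steel = (1/1.37 − 1/1.38)/(4πk) = 0.005289/(4π·13.7) = 3.072×10^-5 K/W
  R_fibreglass batt = (1/1.38 − 1/1.70)/(4πk) = 0.1364/(4π·0.0327) = 0.3319 K/W
  R_cellular glass = (1/1.70 − 1/1.85)/(4πk) = 0.04769/(4π·0.0566) = 0.06706 K/W
  R_cork board = (1/1.85 − 1/2.07)/(4πk) = 0.05745/(4π·0.0479) = 0.09544 K/W
ΣR = 4.953×10^-5 + 3.072×10^-5 + 0.3319 + 0.06706 + 0.09544 = 0.4945 K/W
Q = ΔT/ΣR = (90 K − 293.4 K)/0.4945 = -411.3 W
From the inner boundary to the cellular glass/cork board interface, ΣR_partial = 0.3990 K/W.
T_interface = T_in − Q·ΣR_partial = 90 K − (-411.3)(0.3990) = 254.1 K

T = 254.1 K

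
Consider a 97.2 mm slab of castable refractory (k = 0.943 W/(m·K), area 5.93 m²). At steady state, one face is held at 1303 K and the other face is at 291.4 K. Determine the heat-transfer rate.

Q = kA·ΔT/L = 0.943 × 5.93 × |1303 K − 291.4 K| / 0.0972 = 58200 W

Q = 58.2 kW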